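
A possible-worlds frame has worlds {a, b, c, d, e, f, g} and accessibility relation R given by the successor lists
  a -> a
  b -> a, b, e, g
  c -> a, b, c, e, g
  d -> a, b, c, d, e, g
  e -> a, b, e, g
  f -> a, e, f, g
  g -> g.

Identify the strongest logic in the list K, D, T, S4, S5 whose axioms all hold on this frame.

T

Serial (axiom D): yes — every world has a successor (e.g. a R a).
Reflexive (axiom T): yes — every world is R-related to itself.
Transitive (axiom 4): no — f R e and e R b, but not f R b.
Euclidean (axiom 5): no — b R a and b R e, but not a R e.
So F validates K, D, T; S4 would additionally require R to be transitive. The strongest is T.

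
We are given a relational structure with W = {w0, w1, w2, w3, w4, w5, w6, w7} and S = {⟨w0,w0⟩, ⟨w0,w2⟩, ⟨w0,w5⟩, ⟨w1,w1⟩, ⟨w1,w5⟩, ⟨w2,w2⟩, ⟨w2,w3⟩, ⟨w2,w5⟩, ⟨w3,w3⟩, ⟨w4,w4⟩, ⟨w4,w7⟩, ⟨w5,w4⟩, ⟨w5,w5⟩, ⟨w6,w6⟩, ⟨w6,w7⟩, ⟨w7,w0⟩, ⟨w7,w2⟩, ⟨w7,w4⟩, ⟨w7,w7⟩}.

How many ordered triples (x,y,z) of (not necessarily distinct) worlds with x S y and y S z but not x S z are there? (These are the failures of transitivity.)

13

Enumerating: (w0,w2,w3), (w0,w5,w4), (w1,w5,w4), (w2,w5,w4), (w4,w7,w0), (w4,w7,w2), (w5,w4,w7), (w6,w7,w0), (w6,w7,w2), (w6,w7,w4), (w7,w0,w5), (w7,w2,w3), (w7,w2,w5).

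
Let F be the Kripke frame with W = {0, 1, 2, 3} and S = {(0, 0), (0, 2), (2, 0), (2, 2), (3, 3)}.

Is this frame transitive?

Yes

Transitive: yes — every two-step S-path is closed by a direct edge.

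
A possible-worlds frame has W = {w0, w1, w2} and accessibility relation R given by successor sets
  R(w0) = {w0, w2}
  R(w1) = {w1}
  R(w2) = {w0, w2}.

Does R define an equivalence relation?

Yes

Reflexive: yes — every world is R-related to itself.
Symmetric: yes — every pair in R has its reverse in R.
Transitive: yes — every two-step R-path is closed by a direct edge.
So R is an equivalence relation.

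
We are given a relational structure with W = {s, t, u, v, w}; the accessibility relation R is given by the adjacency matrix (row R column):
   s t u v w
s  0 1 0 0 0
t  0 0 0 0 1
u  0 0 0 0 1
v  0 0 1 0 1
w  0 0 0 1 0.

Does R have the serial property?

Yes

Serial: yes — every world has a successor (e.g. s R t).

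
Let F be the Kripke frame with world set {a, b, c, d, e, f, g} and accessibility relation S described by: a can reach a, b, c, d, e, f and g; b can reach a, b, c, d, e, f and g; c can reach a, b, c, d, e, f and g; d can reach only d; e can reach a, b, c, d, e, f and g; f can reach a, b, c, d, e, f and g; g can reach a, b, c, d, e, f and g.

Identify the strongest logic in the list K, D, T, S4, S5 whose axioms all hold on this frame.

S4

Serial (axiom D): yes — every world has a successor (e.g. a S a).
Reflexive (axiom T): yes — every world is S-related to itself.
Transitive (axiom 4): yes — every two-step S-path is closed by a direct edge.
Euclidean (axiom 5): no — a S d and a S b, but not d S b.
So F validates K, D, T, S4; S5 would additionally require S to be Euclidean. The strongest is S4.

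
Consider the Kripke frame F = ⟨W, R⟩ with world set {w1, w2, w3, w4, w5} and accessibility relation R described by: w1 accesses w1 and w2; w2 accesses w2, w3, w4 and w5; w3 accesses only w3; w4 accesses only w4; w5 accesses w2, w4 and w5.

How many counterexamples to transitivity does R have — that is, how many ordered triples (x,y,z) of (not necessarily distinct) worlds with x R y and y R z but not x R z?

Enumerating: (w1,w2,w3), (w1,w2,w4), (w1,w2,w5), (w5,w2,w3).

4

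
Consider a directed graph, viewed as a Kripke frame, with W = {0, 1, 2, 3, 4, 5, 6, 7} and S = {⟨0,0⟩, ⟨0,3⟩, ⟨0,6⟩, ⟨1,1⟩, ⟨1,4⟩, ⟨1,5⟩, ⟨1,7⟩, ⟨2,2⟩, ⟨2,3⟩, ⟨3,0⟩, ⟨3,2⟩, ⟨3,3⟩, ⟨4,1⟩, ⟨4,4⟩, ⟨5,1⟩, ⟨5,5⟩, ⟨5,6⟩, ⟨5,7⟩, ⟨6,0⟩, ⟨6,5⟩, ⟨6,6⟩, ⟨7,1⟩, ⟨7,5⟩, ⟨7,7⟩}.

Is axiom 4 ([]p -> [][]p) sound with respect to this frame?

No

The schema 4 characterises exactly the transitive frames.
Transitive: no — 0 S 3 and 3 S 2, but not 0 S 2.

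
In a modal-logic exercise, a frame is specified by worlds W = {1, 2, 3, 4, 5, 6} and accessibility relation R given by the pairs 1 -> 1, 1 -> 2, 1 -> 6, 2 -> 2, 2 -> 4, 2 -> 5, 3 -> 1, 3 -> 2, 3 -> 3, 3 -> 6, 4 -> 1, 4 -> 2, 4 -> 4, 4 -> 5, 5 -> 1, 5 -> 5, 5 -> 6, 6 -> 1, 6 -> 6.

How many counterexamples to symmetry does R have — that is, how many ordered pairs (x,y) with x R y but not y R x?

9

Enumerating: (1,2), (2,5), (3,1), (3,2), (3,6), (4,1), (4,5), (5,1), (5,6).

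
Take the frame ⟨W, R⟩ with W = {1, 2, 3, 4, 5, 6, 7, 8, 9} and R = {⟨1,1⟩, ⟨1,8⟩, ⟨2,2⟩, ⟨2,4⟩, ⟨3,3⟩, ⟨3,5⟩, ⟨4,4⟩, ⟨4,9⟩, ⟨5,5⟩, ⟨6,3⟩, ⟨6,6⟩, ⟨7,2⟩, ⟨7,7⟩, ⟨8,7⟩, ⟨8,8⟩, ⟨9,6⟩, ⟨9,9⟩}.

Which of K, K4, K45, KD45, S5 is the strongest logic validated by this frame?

Transitive (axiom 4): no — 1 R 8 and 8 R 7, but not 1 R 7.
Euclidean (axiom 5): no — 1 R 8 and 1 R 1, but not 8 R 1.
Serial (axiom D): yes — every world has a successor (e.g. 1 R 1).
Reflexive (axiom T): yes — every world is R-related to itself.
So F validates K; K4 would additionally require R to be transitive. The strongest is K.

K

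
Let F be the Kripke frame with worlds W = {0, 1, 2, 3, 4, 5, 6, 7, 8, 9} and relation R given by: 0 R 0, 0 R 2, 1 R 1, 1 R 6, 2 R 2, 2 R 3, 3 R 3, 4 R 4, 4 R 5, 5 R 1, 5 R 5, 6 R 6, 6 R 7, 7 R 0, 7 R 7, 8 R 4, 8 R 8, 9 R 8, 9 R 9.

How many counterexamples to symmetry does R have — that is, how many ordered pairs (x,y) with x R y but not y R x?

9

Enumerating: (0,2), (1,6), (2,3), (4,5), (5,1), (6,7), (7,0), (8,4), (9,8).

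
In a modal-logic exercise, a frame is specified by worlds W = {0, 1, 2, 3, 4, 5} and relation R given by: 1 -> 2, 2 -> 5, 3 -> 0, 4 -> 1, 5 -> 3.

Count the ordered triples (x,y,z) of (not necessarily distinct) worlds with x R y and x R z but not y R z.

Enumerating: (1,2,2), (2,5,5), (3,0,0), (4,1,1), (5,3,3).

5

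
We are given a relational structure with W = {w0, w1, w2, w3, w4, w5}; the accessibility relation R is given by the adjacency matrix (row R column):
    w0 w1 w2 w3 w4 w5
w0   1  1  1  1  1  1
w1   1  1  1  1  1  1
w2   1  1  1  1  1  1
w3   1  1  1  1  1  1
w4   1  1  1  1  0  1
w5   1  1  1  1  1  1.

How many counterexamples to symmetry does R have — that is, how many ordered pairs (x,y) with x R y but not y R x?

0

R is symmetric; there are no such tuples.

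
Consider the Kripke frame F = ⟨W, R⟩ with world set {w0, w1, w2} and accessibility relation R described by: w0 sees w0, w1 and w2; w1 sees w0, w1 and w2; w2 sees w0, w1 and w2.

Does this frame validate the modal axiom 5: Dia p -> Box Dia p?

The schema 5 characterises exactly the Euclidean frames.
Euclidean: yes — any two successors of a common world are R-related.

Yes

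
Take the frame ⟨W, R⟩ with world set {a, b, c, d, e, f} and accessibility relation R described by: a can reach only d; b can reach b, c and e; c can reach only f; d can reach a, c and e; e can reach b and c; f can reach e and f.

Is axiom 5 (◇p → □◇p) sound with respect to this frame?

Axiom 5 corresponds to the accessibility relation being Euclidean.
Euclidean: no — b R c and b R e, but not c R e.

No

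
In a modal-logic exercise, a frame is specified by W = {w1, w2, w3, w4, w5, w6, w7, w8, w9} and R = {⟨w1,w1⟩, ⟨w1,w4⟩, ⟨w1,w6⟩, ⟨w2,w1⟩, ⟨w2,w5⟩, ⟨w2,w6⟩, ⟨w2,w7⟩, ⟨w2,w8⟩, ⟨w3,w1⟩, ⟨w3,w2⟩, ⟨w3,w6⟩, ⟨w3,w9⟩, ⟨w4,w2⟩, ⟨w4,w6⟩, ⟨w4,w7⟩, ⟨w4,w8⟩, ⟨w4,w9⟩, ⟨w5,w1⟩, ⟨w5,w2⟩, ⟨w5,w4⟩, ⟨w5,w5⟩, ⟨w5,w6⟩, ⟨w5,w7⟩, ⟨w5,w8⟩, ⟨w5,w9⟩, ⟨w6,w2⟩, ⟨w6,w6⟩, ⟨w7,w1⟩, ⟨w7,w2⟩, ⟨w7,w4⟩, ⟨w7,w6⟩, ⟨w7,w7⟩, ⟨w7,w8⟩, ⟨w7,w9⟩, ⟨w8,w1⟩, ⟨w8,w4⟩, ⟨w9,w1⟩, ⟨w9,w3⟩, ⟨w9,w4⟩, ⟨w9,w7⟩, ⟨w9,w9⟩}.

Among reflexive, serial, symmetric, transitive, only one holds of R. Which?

serial

Reflexive: no — w2 is not related to itself.
Serial: yes — every world has a successor (e.g. w1 R w1).
Symmetric: no — w1 R w4 but not w4 R w1.
Transitive: no — w1 R w4 and w4 R w2, but not w1 R w2.
Only serial holds.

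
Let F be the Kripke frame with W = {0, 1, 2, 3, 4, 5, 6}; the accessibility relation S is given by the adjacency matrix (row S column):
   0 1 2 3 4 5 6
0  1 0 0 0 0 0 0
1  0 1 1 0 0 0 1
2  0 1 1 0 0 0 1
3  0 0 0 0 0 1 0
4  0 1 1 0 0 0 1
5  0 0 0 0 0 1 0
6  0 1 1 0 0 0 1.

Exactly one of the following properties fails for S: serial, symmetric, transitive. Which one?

symmetric

Serial: yes — every world has a successor (e.g. 0 S 0).
Symmetric: no — 3 S 5 but not 5 S 3.
Transitive: yes — every two-step S-path is closed by a direct edge.
Only symmetric fails.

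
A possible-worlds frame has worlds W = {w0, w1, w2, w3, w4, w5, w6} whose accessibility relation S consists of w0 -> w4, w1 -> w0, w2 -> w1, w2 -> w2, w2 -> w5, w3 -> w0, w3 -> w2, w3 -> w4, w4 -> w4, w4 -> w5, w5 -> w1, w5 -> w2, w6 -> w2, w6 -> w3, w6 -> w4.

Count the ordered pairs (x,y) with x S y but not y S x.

Enumerating: (w0,w4), (w1,w0), (w2,w1), (w3,w0), (w3,w2), (w3,w4), (w4,w5), (w5,w1), (w6,w2), (w6,w3), (w6,w4).

11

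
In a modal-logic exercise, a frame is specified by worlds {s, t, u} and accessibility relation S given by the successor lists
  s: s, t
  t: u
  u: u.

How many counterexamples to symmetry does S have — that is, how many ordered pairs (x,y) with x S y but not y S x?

2

Enumerating: (s,t), (t,u).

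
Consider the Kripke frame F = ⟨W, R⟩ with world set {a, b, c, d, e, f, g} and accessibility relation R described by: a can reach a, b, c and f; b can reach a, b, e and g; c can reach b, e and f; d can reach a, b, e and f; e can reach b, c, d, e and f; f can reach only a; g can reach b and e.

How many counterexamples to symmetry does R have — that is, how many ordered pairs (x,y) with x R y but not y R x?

Enumerating: (a,c), (c,b), (c,f), (d,a), (d,b), (d,f), (e,f), (g,e).

8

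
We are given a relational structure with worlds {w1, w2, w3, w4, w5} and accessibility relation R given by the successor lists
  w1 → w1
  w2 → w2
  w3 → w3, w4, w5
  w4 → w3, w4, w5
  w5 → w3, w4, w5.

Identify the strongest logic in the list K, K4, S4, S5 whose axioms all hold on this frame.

S5

Transitive (axiom 4): yes — every two-step R-path is closed by a direct edge.
Reflexive (axiom T): yes — every world is R-related to itself.
Euclidean (axiom 5): yes — any two successors of a common world are R-related.
So F validates K, K4, S4, S5. The strongest is S5.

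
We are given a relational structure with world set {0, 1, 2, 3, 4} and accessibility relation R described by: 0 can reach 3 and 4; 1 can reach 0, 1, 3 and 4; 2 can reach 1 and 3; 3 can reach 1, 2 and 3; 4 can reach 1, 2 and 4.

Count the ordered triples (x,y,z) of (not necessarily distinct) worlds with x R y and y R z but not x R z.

14

Enumerating: (0,3,1), (0,3,2), (0,4,1), (0,4,2), (1,3,2), (1,4,2), (2,1,0), (2,1,4), (2,3,2), (3,1,0), (3,1,4), (4,1,0), (4,1,3), (4,2,3).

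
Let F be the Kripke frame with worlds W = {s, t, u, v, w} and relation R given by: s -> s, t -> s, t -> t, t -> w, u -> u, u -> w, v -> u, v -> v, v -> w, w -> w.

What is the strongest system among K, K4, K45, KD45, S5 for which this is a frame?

Transitive (axiom 4): yes — every two-step R-path is closed by a direct edge.
Euclidean (axiom 5): no — t R s and t R w, but not s R w.
Serial (axiom D): yes — every world has a successor (e.g. s R s).
Reflexive (axiom T): yes — every world is R-related to itself.
So F validates K, K4; K45 would additionally require R to be Euclidean. The strongest is K4.

K4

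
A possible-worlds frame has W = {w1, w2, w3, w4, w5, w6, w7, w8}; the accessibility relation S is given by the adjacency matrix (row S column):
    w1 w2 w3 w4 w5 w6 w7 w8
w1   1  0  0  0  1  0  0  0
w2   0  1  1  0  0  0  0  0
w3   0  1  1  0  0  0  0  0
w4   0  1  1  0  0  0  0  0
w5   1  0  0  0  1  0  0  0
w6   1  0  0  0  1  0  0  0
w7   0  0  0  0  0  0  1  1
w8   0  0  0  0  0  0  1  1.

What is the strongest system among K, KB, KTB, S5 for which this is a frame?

K

Symmetric (axiom B): no — w4 S w2 but not w2 S w4.
Reflexive (axiom T): no — w4 is not related to itself.
Euclidean (axiom 5): yes — any two successors of a common world are S-related.
So F validates K; KB would additionally require S to be symmetric. The strongest is K.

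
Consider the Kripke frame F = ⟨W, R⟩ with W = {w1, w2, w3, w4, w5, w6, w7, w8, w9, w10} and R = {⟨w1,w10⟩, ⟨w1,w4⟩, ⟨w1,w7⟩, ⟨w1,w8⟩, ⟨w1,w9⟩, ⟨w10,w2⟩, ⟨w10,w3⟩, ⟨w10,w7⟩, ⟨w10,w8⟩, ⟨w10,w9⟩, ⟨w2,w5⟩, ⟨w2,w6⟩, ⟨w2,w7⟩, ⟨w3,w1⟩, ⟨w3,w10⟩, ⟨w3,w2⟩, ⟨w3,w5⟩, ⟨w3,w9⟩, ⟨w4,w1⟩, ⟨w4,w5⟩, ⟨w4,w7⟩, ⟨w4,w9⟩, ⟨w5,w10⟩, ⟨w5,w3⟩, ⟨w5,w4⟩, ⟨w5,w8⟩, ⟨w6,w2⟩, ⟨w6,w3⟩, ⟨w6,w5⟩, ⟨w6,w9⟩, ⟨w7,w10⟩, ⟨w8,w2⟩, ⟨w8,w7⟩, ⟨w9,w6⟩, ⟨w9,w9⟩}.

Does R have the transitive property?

Transitive: no — w1 R w10 and w10 R w2, but not w1 R w2.

No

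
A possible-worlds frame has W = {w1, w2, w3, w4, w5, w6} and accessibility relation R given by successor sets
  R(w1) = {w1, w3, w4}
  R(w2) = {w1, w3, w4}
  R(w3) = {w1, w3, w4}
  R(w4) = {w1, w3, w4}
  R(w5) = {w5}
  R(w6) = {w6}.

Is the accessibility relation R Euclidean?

Yes

Euclidean: yes — any two successors of a common world are R-related.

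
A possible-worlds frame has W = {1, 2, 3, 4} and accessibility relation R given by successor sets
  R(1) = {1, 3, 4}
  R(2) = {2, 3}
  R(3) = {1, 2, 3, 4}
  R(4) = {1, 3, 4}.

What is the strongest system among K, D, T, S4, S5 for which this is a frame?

Serial (axiom D): yes — every world has a successor (e.g. 1 R 1).
Reflexive (axiom T): yes — every world is R-related to itself.
Transitive (axiom 4): no — 1 R 3 and 3 R 2, but not 1 R 2.
Euclidean (axiom 5): no — 3 R 1 and 3 R 2, but not 1 R 2.
So F validates K, D, T; S4 would additionally require R to be transitive. The strongest is T.

T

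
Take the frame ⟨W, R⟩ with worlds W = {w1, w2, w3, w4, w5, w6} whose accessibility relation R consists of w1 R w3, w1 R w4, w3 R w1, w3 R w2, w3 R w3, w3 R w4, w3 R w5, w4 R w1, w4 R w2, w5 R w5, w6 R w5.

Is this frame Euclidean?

No

Euclidean: no — w1 R w4 and w1 R w3, but not w4 R w3.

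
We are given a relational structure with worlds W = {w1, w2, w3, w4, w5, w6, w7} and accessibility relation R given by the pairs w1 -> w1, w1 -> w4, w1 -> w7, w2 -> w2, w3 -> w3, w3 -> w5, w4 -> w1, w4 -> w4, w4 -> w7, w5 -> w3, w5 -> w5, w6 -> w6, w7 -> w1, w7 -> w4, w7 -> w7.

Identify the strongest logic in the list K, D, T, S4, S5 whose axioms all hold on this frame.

S5

Serial (axiom D): yes — every world has a successor (e.g. w1 R w1).
Reflexive (axiom T): yes — every world is R-related to itself.
Transitive (axiom 4): yes — every two-step R-path is closed by a direct edge.
Euclidean (axiom 5): yes — any two successors of a common world are R-related.
So F validates K, D, T, S4, S5. The strongest is S5.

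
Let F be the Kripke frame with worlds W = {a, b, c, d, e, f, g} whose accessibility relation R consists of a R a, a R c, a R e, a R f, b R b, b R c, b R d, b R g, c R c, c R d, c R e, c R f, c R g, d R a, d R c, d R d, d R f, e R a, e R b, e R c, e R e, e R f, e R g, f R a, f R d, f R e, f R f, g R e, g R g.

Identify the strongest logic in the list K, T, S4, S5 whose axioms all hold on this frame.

Reflexive (axiom T): yes — every world is R-related to itself.
Transitive (axiom 4): no — a R c and c R d, but not a R d.
Euclidean (axiom 5): no — a R f and a R c, but not f R c.
So F validates K, T; S4 would additionally require R to be transitive. The strongest is T.

T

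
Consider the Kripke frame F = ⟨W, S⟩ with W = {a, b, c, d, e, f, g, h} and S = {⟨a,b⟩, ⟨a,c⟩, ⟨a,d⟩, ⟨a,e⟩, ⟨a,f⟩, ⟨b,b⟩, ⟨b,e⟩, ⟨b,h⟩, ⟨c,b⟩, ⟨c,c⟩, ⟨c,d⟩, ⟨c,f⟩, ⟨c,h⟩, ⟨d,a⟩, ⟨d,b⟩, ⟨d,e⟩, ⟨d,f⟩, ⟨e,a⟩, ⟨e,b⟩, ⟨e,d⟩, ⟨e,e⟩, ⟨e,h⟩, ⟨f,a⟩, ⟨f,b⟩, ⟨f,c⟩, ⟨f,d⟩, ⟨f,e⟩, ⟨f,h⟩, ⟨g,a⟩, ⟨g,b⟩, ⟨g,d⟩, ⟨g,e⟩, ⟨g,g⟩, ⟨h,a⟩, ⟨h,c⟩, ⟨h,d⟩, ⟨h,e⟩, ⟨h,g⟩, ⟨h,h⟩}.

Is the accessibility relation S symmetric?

No

Symmetric: no — a S b but not b S a.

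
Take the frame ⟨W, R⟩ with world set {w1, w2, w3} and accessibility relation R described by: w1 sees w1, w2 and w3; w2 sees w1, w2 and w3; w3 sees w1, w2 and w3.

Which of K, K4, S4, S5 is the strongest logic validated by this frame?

S5

Transitive (axiom 4): yes — every two-step R-path is closed by a direct edge.
Reflexive (axiom T): yes — every world is R-related to itself.
Euclidean (axiom 5): yes — any two successors of a common world are R-related.
So F validates K, K4, S4, S5. The strongest is S5.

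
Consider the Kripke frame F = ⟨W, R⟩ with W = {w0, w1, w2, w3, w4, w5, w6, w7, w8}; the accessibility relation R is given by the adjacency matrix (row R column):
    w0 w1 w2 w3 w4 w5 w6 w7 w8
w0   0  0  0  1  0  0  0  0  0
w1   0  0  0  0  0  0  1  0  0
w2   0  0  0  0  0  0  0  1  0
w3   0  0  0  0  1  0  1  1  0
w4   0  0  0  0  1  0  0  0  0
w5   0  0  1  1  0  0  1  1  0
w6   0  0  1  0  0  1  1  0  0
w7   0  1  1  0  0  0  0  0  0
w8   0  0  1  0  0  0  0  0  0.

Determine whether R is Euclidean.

Euclidean: no — w3 R w4 and w3 R w6, but not w4 R w6.

No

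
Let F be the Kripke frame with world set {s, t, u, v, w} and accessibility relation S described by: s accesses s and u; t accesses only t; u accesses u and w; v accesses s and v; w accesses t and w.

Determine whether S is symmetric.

No

Symmetric: no — s S u but not u S s.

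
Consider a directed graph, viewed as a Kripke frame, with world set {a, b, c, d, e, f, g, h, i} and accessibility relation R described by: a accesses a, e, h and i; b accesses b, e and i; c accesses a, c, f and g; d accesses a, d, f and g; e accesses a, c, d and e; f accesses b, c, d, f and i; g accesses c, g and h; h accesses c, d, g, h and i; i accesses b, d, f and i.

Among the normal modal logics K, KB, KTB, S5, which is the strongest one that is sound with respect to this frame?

Symmetric (axiom B): no — a R h but not h R a.
Reflexive (axiom T): yes — every world is R-related to itself.
Euclidean (axiom 5): no — a R e and a R h, but not e R h.
So F validates K; KB would additionally require R to be symmetric. The strongest is K.

K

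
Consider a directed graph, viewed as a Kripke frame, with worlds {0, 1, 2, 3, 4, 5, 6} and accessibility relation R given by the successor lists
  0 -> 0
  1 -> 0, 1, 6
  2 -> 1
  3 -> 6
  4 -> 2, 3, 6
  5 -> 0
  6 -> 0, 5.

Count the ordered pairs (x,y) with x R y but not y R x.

10

Enumerating: (1,0), (1,6), (2,1), (3,6), (4,2), (4,3), (4,6), (5,0), (6,0), (6,5).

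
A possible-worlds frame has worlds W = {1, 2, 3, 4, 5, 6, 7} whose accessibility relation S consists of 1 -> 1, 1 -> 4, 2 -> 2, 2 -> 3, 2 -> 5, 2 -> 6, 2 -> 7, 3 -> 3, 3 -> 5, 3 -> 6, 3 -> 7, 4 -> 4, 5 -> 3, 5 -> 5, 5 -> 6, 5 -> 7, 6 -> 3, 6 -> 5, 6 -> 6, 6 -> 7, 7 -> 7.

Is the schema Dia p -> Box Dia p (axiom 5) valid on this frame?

The schema 5 characterises exactly the Euclidean frames.
Euclidean: no — 2 S 7 and 2 S 3, but not 7 S 3.

No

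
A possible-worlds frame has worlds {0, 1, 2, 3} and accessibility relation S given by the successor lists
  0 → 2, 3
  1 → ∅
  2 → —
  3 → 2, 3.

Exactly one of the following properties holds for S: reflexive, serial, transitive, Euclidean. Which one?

Reflexive: no — 0 is not related to itself.
Serial: no — 1 has no S-successor.
Transitive: yes — every two-step S-path is closed by a direct edge.
Euclidean: no — 0 S 2 and 0 S 3, but not 2 S 3.
Only transitive holds.

transitive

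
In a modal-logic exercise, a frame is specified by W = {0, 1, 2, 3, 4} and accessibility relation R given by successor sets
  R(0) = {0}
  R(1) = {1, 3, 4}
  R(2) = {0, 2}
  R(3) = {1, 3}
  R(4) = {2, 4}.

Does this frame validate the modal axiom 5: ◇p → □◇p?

The schema 5 characterises exactly the Euclidean frames.
Euclidean: no — 1 R 3 and 1 R 4, but not 3 R 4.

No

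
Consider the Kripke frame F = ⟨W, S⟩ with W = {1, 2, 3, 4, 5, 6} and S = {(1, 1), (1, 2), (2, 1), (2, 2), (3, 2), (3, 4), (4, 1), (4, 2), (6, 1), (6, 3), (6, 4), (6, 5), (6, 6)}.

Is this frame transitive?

No

Transitive: no — 3 S 2 and 2 S 1, but not 3 S 1.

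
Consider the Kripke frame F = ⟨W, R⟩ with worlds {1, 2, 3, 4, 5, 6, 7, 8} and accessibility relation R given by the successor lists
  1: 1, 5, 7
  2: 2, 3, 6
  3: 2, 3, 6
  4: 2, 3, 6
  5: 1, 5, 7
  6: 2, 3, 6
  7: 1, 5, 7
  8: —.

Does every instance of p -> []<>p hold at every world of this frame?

By correspondence theory, B is valid on a frame iff R is symmetric.
Symmetric: no — 4 R 2 but not 2 R 4.

No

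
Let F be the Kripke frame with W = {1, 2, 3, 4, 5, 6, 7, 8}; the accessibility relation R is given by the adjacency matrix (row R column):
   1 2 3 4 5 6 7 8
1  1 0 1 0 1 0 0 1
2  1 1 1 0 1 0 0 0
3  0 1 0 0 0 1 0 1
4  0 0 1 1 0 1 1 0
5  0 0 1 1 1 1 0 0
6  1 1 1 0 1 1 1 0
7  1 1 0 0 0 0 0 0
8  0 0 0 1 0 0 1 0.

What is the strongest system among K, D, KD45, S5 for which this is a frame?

Serial (axiom D): yes — every world has a successor (e.g. 1 R 1).
Euclidean (axiom 5): no — 1 R 3 and 1 R 5, but not 3 R 5.
Transitive (axiom 4): no — 1 R 3 and 3 R 2, but not 1 R 2.
Reflexive (axiom T): no — 3 is not related to itself.
So F validates K, D; KD45 would additionally require R to be Euclidean and transitive. The strongest is D.

D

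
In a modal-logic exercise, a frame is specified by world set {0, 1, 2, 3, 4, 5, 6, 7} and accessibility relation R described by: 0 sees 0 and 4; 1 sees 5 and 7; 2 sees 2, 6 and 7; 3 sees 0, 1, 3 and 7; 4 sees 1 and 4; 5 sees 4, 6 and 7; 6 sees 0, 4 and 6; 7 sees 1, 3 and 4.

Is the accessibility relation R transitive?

Transitive: no — 0 R 4 and 4 R 1, but not 0 R 1.

No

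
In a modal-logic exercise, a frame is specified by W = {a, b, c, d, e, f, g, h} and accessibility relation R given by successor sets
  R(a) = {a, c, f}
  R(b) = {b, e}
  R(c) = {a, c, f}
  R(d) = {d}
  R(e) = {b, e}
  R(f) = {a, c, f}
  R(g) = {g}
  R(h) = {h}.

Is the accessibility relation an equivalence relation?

Yes

Reflexive: yes — every world is R-related to itself.
Symmetric: yes — every pair in R has its reverse in R.
Transitive: yes — every two-step R-path is closed by a direct edge.
So R is an equivalence relation.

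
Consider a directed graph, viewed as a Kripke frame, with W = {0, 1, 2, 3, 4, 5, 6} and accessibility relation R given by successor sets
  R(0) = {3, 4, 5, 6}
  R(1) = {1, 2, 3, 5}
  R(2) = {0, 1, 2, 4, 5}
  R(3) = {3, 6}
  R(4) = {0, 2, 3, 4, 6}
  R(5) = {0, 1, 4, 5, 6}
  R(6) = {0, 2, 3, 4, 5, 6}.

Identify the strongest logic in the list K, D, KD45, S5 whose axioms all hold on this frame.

Serial (axiom D): yes — every world has a successor (e.g. 0 R 3).
Euclidean (axiom 5): no — 0 R 3 and 0 R 4, but not 3 R 4.
Transitive (axiom 4): no — 0 R 4 and 4 R 2, but not 0 R 2.
Reflexive (axiom T): no — 0 is not related to itself.
So F validates K, D; KD45 would additionally require R to be Euclidean and transitive. The strongest is D.

D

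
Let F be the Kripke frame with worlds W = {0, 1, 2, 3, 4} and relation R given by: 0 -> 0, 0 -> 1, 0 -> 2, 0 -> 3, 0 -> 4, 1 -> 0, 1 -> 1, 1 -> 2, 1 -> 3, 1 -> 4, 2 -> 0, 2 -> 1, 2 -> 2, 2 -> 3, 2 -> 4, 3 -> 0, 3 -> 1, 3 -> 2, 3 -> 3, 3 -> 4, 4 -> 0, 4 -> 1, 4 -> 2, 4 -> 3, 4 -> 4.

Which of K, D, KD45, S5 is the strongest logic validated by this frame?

Serial (axiom D): yes — every world has a successor (e.g. 0 R 0).
Euclidean (axiom 5): yes — any two successors of a common world are R-related.
Transitive (axiom 4): yes — every two-step R-path is closed by a direct edge.
Reflexive (axiom T): yes — every world is R-related to itself.
So F validates K, D, KD45, S5. The strongest is S5.

S5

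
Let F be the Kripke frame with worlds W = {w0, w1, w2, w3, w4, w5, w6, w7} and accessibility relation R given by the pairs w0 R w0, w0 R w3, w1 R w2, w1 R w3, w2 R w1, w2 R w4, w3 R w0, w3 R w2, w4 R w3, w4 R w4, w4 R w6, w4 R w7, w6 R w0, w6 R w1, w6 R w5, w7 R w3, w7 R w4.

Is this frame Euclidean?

Euclidean: no — w1 R w2 and w1 R w3, but not w2 R w3.

No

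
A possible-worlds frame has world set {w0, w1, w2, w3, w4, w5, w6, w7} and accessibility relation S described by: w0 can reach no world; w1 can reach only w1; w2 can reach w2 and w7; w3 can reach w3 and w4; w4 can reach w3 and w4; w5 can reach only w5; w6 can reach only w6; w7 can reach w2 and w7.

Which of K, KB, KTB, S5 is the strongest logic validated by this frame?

KB

Symmetric (axiom B): yes — every pair in S has its reverse in S.
Reflexive (axiom T): no — w0 is not related to itself.
Euclidean (axiom 5): yes — any two successors of a common world are S-related.
So F validates K, KB; KTB would additionally require S to be reflexive. The strongest is KB.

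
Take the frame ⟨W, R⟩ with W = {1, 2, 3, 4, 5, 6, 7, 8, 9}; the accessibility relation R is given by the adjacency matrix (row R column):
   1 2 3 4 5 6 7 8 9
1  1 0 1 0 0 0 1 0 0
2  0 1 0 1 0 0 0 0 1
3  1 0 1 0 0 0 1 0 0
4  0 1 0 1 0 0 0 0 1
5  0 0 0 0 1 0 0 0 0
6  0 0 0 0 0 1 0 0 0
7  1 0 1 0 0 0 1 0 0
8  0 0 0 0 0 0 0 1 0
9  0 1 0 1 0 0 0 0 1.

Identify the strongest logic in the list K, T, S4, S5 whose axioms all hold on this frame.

Reflexive (axiom T): yes — every world is R-related to itself.
Transitive (axiom 4): yes — every two-step R-path is closed by a direct edge.
Euclidean (axiom 5): yes — any two successors of a common world are R-related.
So F validates K, T, S4, S5. The strongest is S5.

S5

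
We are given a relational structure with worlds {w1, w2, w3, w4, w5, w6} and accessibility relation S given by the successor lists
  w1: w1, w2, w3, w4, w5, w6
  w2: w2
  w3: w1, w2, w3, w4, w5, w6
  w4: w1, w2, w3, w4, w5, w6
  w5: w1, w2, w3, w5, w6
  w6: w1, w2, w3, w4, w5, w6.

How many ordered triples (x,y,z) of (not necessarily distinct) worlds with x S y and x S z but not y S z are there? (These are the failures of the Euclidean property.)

28

Enumerating: (w1,w2,w1), (w1,w2,w3), (w1,w2,w4), (w1,w2,w5), (w1,w2,w6), (w1,w5,w4), (w3,w2,w1), (w3,w2,w3), (w3,w2,w4), (w3,w2,w5), (w3,w2,w6), (w3,w5,w4), … and 16 more.
Total: 28.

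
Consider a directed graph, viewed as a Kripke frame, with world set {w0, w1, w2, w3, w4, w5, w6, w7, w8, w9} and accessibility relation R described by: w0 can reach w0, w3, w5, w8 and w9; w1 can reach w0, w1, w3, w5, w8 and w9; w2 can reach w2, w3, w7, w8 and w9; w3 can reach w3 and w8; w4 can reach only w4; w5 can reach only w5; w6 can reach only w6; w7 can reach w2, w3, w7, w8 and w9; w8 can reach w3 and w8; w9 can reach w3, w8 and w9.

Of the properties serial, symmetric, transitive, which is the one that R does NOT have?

symmetric

Serial: yes — every world has a successor (e.g. w0 R w0).
Symmetric: no — w0 R w3 but not w3 R w0.
Transitive: yes — every two-step R-path is closed by a direct edge.
Only symmetric fails.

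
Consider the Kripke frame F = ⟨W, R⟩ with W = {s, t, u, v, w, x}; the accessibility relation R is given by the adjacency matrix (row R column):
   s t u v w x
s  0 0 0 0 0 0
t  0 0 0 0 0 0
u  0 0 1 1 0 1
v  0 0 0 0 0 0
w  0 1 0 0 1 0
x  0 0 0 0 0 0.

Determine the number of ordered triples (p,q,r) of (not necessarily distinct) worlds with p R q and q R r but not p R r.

0

R is transitive; there are no such tuples.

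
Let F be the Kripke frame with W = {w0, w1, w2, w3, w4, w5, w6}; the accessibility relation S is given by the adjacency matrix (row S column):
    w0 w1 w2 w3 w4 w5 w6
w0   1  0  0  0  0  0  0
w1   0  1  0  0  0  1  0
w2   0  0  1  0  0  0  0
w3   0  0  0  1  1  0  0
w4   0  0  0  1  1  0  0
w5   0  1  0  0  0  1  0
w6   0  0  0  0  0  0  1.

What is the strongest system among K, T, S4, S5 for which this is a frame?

Reflexive (axiom T): yes — every world is S-related to itself.
Transitive (axiom 4): yes — every two-step S-path is closed by a direct edge.
Euclidean (axiom 5): yes — any two successors of a common world are S-related.
So F validates K, T, S4, S5. The strongest is S5.

S5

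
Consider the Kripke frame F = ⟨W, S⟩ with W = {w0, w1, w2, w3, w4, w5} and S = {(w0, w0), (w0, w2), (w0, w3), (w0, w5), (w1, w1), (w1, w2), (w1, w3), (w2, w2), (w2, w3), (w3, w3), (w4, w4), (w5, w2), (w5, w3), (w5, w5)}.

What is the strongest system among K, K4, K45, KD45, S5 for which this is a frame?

Transitive (axiom 4): yes — every two-step S-path is closed by a direct edge.
Euclidean (axiom 5): no — w0 S w2 and w0 S w5, but not w2 S w5.
Serial (axiom D): yes — every world has a successor (e.g. w0 S w0).
Reflexive (axiom T): yes — every world is S-related to itself.
So F validates K, K4; K45 would additionally require S to be Euclidean. The strongest is K4.

K4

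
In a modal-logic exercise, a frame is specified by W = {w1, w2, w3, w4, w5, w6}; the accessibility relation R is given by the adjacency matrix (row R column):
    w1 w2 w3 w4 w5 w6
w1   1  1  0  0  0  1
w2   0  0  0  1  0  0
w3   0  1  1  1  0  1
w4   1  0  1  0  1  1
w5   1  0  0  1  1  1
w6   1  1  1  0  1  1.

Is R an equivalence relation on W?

No

Reflexive: no — w2 is not related to itself.
Symmetric: no — w1 R w2 but not w2 R w1.
Transitive: no — w1 R w2 and w2 R w4, but not w1 R w4.
So R is not an equivalence relation.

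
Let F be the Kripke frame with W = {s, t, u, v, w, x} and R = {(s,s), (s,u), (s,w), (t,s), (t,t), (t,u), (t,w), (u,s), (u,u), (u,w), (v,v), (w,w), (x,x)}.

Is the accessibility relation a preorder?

Reflexive: yes — every world is R-related to itself.
Transitive: yes — every two-step R-path is closed by a direct edge.
So R is a preorder.

Yes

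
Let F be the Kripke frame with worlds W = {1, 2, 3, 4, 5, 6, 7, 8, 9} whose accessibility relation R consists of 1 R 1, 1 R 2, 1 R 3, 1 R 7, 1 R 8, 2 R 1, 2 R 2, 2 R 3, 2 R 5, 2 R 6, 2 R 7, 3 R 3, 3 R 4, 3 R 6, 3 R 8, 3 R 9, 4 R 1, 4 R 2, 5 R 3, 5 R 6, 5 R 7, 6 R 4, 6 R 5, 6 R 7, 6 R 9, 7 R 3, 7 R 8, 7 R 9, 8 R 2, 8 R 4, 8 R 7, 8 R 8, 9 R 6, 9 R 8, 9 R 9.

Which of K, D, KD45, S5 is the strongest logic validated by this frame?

D

Serial (axiom D): yes — every world has a successor (e.g. 1 R 1).
Euclidean (axiom 5): no — 1 R 2 and 1 R 8, but not 2 R 8.
Transitive (axiom 4): no — 1 R 2 and 2 R 5, but not 1 R 5.
Reflexive (axiom T): no — 4 is not related to itself.
So F validates K, D; KD45 would additionally require R to be Euclidean and transitive. The strongest is D.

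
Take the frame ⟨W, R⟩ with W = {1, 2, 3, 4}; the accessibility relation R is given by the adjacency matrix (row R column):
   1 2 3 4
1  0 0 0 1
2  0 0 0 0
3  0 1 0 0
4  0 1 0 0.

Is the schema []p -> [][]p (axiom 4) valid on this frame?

The schema 4 characterises exactly the transitive frames.
Transitive: no — 1 R 4 and 4 R 2, but not 1 R 2.

No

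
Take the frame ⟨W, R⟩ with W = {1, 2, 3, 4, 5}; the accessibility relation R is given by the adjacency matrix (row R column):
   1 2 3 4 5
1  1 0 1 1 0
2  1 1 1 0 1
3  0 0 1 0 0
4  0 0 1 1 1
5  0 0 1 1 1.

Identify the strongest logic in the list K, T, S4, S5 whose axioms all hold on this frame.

T

Reflexive (axiom T): yes — every world is R-related to itself.
Transitive (axiom 4): no — 1 R 4 and 4 R 5, but not 1 R 5.
Euclidean (axiom 5): no — 1 R 3 and 1 R 4, but not 3 R 4.
So F validates K, T; S4 would additionally require R to be transitive. The strongest is T.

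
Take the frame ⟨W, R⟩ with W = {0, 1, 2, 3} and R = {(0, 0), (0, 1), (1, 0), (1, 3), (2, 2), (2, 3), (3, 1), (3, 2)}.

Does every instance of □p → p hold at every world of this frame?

By correspondence theory, T is valid on a frame iff R is reflexive.
Reflexive: no — 1 is not related to itself.

No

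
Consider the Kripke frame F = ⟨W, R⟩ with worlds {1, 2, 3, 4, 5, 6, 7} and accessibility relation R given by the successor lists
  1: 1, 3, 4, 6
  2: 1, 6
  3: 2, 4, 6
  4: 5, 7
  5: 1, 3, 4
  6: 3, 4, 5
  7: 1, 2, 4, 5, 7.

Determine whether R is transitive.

No

Transitive: no — 1 R 3 and 3 R 2, but not 1 R 2.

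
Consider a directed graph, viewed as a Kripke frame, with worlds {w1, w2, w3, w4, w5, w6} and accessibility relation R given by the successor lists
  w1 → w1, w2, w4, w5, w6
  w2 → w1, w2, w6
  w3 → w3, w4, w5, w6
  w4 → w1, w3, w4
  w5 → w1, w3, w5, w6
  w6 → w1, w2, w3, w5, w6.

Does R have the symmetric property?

Symmetric: yes — every pair in R has its reverse in R.

Yes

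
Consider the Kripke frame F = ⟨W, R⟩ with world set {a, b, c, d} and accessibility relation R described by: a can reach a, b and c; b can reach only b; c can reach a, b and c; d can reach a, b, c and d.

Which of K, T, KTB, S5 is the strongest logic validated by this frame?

Reflexive (axiom T): yes — every world is R-related to itself.
Symmetric (axiom B): no — a R b but not b R a.
Euclidean (axiom 5): no — a R b and a R c, but not b R c.
So F validates K, T; KTB would additionally require R to be symmetric. The strongest is T.

T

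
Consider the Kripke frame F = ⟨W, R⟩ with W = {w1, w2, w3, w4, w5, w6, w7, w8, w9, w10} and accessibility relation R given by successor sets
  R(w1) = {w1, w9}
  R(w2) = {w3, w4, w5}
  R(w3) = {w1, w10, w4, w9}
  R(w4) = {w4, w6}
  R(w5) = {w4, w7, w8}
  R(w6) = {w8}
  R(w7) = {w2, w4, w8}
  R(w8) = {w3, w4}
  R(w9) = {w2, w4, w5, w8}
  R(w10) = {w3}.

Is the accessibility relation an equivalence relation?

Reflexive: no — w2 is not related to itself.
Symmetric: no — w1 R w9 but not w9 R w1.
Transitive: no — w1 R w9 and w9 R w2, but not w1 R w2.
So R is not an equivalence relation.

No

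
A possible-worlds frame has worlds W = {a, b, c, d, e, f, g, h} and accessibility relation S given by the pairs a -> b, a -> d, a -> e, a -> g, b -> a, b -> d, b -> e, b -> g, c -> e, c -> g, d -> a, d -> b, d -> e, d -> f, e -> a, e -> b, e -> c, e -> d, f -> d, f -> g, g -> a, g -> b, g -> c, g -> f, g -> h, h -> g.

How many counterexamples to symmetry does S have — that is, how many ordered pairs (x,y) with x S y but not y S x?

0

S is symmetric; there are no such tuples.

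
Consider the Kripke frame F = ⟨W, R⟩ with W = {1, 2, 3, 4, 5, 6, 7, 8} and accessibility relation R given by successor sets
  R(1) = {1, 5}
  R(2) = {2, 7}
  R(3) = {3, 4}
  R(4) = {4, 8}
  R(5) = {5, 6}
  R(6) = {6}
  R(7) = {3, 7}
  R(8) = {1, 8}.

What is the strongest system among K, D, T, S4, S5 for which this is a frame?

T

Serial (axiom D): yes — every world has a successor (e.g. 1 R 1).
Reflexive (axiom T): yes — every world is R-related to itself.
Transitive (axiom 4): no — 1 R 5 and 5 R 6, but not 1 R 6.
Euclidean (axiom 5): no — 1 R 5 and 1 R 1, but not 5 R 1.
So F validates K, D, T; S4 would additionally require R to be transitive. The strongest is T.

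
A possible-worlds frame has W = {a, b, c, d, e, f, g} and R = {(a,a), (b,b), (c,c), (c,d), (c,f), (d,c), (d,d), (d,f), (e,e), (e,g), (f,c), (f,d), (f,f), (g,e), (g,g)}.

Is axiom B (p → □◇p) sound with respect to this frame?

Yes

The schema B characterises exactly the symmetric frames.
Symmetric: yes — every pair in R has its reverse in R.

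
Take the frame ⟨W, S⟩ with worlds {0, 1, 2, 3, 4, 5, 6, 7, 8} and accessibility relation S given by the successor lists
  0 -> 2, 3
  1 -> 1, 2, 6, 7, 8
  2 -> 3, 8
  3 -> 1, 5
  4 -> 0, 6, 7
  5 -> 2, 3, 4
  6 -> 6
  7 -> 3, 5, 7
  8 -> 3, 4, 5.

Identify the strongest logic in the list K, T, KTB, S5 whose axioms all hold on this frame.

Reflexive (axiom T): no — 0 is not related to itself.
Symmetric (axiom B): no — 0 S 2 but not 2 S 0.
Euclidean (axiom 5): no — 0 S 3 and 0 S 2, but not 3 S 2.
So F validates K; T would additionally require S to be reflexive. The strongest is K.

K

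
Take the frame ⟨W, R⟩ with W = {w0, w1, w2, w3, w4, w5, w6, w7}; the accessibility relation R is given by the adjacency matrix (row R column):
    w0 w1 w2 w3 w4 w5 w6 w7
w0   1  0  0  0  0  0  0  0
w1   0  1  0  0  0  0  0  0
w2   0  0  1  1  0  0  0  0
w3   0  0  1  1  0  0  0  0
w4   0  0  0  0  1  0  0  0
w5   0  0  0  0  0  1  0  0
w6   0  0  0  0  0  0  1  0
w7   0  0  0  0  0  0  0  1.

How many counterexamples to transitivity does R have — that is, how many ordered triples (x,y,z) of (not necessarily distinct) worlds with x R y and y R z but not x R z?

0

R is transitive; there are no such tuples.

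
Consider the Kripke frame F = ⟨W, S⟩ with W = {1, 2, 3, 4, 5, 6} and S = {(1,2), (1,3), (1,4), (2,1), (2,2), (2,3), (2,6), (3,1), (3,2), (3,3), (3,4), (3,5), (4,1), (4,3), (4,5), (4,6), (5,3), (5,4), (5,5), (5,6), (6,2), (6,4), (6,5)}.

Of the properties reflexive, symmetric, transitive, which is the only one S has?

Reflexive: no — 1 is not related to itself.
Symmetric: yes — every pair in S has its reverse in S.
Transitive: no — 1 S 2 and 2 S 6, but not 1 S 6.
Only symmetric holds.

symmetric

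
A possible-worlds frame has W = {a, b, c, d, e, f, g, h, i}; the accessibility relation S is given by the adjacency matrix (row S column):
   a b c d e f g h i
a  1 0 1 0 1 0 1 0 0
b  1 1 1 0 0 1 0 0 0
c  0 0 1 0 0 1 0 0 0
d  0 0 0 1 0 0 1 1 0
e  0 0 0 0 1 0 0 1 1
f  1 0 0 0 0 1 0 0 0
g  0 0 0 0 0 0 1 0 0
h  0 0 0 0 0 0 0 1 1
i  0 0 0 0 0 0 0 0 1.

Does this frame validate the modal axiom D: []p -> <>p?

By correspondence theory, D is valid on a frame iff S is serial.
Serial: yes — every world has a successor (e.g. a S a).

Yes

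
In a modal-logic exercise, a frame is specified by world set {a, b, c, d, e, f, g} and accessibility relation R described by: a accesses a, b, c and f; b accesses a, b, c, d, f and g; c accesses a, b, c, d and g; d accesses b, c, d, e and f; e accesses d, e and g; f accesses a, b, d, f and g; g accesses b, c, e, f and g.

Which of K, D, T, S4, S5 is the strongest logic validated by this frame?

Serial (axiom D): yes — every world has a successor (e.g. a R a).
Reflexive (axiom T): yes — every world is R-related to itself.
Transitive (axiom 4): no — a R b and b R d, but not a R d.
Euclidean (axiom 5): no — a R c and a R f, but not c R f.
So F validates K, D, T; S4 would additionally require R to be transitive. The strongest is T.

T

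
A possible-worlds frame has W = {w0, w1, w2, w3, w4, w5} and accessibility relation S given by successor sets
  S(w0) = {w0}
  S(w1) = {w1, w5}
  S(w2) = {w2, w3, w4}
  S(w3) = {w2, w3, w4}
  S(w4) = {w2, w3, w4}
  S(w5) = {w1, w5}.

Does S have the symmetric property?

Symmetric: yes — every pair in S has its reverse in S.

Yes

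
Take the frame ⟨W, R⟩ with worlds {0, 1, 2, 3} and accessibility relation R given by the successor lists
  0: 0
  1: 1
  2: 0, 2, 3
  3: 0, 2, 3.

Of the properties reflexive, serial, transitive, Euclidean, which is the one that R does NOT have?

Reflexive: yes — every world is R-related to itself.
Serial: yes — every world has a successor (e.g. 0 R 0).
Transitive: yes — every two-step R-path is closed by a direct edge.
Euclidean: no — 2 R 0 and 2 R 3, but not 0 R 3.
Only Euclidean fails.

Euclidean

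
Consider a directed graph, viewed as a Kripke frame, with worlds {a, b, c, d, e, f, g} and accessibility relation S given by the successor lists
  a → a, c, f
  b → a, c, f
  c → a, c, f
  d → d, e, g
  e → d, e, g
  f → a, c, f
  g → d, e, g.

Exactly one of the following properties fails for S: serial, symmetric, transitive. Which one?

Serial: yes — every world has a successor (e.g. a S a).
Symmetric: no — b S a but not a S b.
Transitive: yes — every two-step S-path is closed by a direct edge.
Only symmetric fails.

symmetric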